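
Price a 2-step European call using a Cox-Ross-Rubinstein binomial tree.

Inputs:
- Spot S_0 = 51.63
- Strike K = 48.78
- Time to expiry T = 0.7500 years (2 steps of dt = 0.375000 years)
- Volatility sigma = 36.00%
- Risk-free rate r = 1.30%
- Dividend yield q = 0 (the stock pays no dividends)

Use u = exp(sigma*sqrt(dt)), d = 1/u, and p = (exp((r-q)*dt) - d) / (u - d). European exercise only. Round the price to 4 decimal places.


dt = T/N = 0.375000
u = exp(sigma*sqrt(dt)) = 1.246643; d = 1/u = 0.802154
p = (exp((r-q)*dt) - d) / (u - d) = 0.456103
Discount per step: exp(-r*dt) = 0.995137
Stock lattice S(k, i) with i counting down-moves:
  k=0: S(0,0) = 51.6300
  k=1: S(1,0) = 64.3642; S(1,1) = 41.4152
  k=2: S(2,0) = 80.2391; S(2,1) = 51.6300; S(2,2) = 33.2214
Terminal payoffs V(N, i) = max(S_T - K, 0):
  V(2,0) = 31.459110; V(2,1) = 2.850000; V(2,2) = 0.000000
Backward induction: V(k, i) = exp(-r*dt) * [p * V(k+1, i) + (1-p) * V(k+1, i+1)].
  V(1,0) = exp(-r*dt) * [p*31.459110 + (1-p)*2.850000] = 15.821385
  V(1,1) = exp(-r*dt) * [p*2.850000 + (1-p)*0.000000] = 1.293572
  V(0,0) = exp(-r*dt) * [p*15.821385 + (1-p)*1.293572] = 7.881237

Answer: Price = V(0,0) = 7.8812


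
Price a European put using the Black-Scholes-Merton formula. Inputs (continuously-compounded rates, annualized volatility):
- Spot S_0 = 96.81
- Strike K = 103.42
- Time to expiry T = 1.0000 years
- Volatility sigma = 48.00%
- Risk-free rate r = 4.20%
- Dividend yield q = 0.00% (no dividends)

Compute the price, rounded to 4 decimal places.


d1 = (ln(S/K) + (r - q + 0.5*sigma^2) * T) / (sigma * sqrt(T)) = 0.18989985
d2 = d1 - sigma * sqrt(T) = -0.29010015
exp(-rT) = 0.95886978; exp(-qT) = 1.00000000
P = K * exp(-rT) * N(-d2) - S_0 * exp(-qT) * N(-d1)
N(-d1) = 0.42469381; N(-d2) = 0.61413019
P = 103.4200 * 0.95886978 * 0.61413019 - 96.8100 * 1.00000000 * 0.42469381 = 19.7864

Answer: Price = 19.7864


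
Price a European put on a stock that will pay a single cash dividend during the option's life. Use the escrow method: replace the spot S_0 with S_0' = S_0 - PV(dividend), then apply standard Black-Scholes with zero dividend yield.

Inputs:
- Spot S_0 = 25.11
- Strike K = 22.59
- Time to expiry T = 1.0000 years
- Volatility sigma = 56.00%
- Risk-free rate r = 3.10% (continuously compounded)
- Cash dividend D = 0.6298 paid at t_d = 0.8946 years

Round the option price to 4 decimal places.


PV(D) = D * exp(-r * t_d) = 0.6298 * 0.97264842 = 0.61257397
S_0' = S_0 - PV(D) = 25.1100 - 0.61257397 = 24.49742603
d1 = (ln(S_0'/K) + (r + sigma^2/2)*T) / (sigma*sqrt(T)) = 0.48010843
d2 = d1 - sigma*sqrt(T) = -0.07989157
exp(-rT) = 0.96947557
N(-d1) = 0.31557515; N(-d2) = 0.53183825
P = K * exp(-rT) * N(-d2) - S_0' * N(-d1) = 22.5900 * 0.96947557 * 0.53183825 - 24.49742603 * 0.31557515 = 3.9167

Answer: Price = 3.9167


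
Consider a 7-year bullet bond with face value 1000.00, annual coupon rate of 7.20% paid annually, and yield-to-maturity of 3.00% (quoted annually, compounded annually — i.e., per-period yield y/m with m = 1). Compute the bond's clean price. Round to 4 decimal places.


Answer: Price = 1261.6719

Derivation:
Coupon per period c = face * coupon_rate / m = 72.000000
Periods per year m = 1; per-period yield y/m = 0.030000
Number of cashflows N = 7
Cashflows (t years, CF_t, discount factor 1/(1+y/m)^(m*t), PV):
  t = 1.0000: CF_t = 72.000000, DF = 0.970874, PV = 69.902913
  t = 2.0000: CF_t = 72.000000, DF = 0.942596, PV = 67.866905
  t = 3.0000: CF_t = 72.000000, DF = 0.915142, PV = 65.890199
  t = 4.0000: CF_t = 72.000000, DF = 0.888487, PV = 63.971067
  t = 5.0000: CF_t = 72.000000, DF = 0.862609, PV = 62.107832
  t = 6.0000: CF_t = 72.000000, DF = 0.837484, PV = 60.298866
  t = 7.0000: CF_t = 1072.000000, DF = 0.813092, PV = 871.634100
Price P = sum_t PV_t = 1261.671884


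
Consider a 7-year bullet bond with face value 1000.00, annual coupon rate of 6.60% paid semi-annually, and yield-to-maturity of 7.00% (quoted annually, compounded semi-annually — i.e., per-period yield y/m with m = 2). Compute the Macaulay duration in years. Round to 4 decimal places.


Answer: Macaulay duration = 5.7000 years

Derivation:
Coupon per period c = face * coupon_rate / m = 33.000000
Periods per year m = 2; per-period yield y/m = 0.035000
Number of cashflows N = 14
Cashflows (t years, CF_t, discount factor 1/(1+y/m)^(m*t), PV):
  t = 0.5000: CF_t = 33.000000, DF = 0.966184, PV = 31.884058
  t = 1.0000: CF_t = 33.000000, DF = 0.933511, PV = 30.805853
  t = 1.5000: CF_t = 33.000000, DF = 0.901943, PV = 29.764109
  t = 2.0000: CF_t = 33.000000, DF = 0.871442, PV = 28.757594
  t = 2.5000: CF_t = 33.000000, DF = 0.841973, PV = 27.785115
  t = 3.0000: CF_t = 33.000000, DF = 0.813501, PV = 26.845521
  t = 3.5000: CF_t = 33.000000, DF = 0.785991, PV = 25.937702
  t = 4.0000: CF_t = 33.000000, DF = 0.759412, PV = 25.060581
  t = 4.5000: CF_t = 33.000000, DF = 0.733731, PV = 24.213122
  t = 5.0000: CF_t = 33.000000, DF = 0.708919, PV = 23.394321
  t = 5.5000: CF_t = 33.000000, DF = 0.684946, PV = 22.603209
  t = 6.0000: CF_t = 33.000000, DF = 0.661783, PV = 21.838849
  t = 6.5000: CF_t = 33.000000, DF = 0.639404, PV = 21.100337
  t = 7.0000: CF_t = 1033.000000, DF = 0.617782, PV = 638.168589
Price P = sum_t PV_t = 978.158959
Macaulay numerator sum_t t * PV_t:
  t * PV_t at t = 0.5000: 15.942029
  t * PV_t at t = 1.0000: 30.805853
  t * PV_t at t = 1.5000: 44.646164
  t * PV_t at t = 2.0000: 57.515187
  t * PV_t at t = 2.5000: 69.462786
  t * PV_t at t = 3.0000: 80.536564
  t * PV_t at t = 3.5000: 90.781956
  t * PV_t at t = 4.0000: 100.242325
  t * PV_t at t = 4.5000: 108.959049
  t * PV_t at t = 5.0000: 116.971604
  t * PV_t at t = 5.5000: 124.317647
  t * PV_t at t = 6.0000: 131.033093
  t * PV_t at t = 6.5000: 137.152191
  t * PV_t at t = 7.0000: 4467.180125
Macaulay duration D = (sum_t t * PV_t) / P = 5575.546575 / 978.158959 = 5.700041


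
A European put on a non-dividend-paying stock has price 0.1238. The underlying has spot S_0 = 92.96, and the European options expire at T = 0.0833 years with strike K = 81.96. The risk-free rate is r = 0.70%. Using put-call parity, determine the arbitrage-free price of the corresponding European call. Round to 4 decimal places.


Put-call parity: C - P = S_0 * exp(-qT) - K * exp(-rT).
S_0 * exp(-qT) = 92.9600 * 1.00000000 = 92.96000000
K * exp(-rT) = 81.9600 * 0.99941707 = 81.91222305
C = P + S*exp(-qT) - K*exp(-rT)
C = 0.1238 + 92.96000000 - 81.91222305 = 11.1716

Answer: Call price = 11.1716


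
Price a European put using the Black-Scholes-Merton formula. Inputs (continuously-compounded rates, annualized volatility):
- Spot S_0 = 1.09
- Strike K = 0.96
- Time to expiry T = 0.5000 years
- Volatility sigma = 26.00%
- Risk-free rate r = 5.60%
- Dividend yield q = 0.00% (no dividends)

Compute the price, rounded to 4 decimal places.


Answer: Price = 0.0206

Derivation:
d1 = (ln(S/K) + (r - q + 0.5*sigma^2) * T) / (sigma * sqrt(T)) = 0.93501105
d2 = d1 - sigma * sqrt(T) = 0.75116329
exp(-rT) = 0.97238837; exp(-qT) = 1.00000000
P = K * exp(-rT) * N(-d2) - S_0 * exp(-qT) * N(-d1)
N(-d1) = 0.17489130; N(-d2) = 0.22627719
P = 0.9600 * 0.97238837 * 0.22627719 - 1.0900 * 1.00000000 * 0.17489130 = 0.0206


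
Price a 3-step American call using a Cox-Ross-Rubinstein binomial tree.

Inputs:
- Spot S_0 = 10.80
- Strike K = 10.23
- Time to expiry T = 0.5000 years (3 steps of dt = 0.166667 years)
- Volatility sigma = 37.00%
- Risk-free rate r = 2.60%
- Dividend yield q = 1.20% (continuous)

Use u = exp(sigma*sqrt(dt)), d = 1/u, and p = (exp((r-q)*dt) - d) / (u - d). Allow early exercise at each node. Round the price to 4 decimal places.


dt = T/N = 0.166667
u = exp(sigma*sqrt(dt)) = 1.163057; d = 1/u = 0.859803
p = (exp((r-q)*dt) - d) / (u - d) = 0.470012
Discount per step: exp(-r*dt) = 0.995676
Stock lattice S(k, i) with i counting down-moves:
  k=0: S(0,0) = 10.8000
  k=1: S(1,0) = 12.5610; S(1,1) = 9.2859
  k=2: S(2,0) = 14.6092; S(2,1) = 10.8000; S(2,2) = 7.9840
  k=3: S(3,0) = 16.9913; S(3,1) = 12.5610; S(3,2) = 9.2859; S(3,3) = 6.8647
Terminal payoffs V(N, i) = max(S_T - K, 0):
  V(3,0) = 6.761305; V(3,1) = 2.331015; V(3,2) = 0.000000; V(3,3) = 0.000000
Backward induction: V(k, i) = exp(-r*dt) * [p * V(k+1, i) + (1-p) * V(k+1, i+1)]; then take max(V_cont, immediate exercise) for American.
  V(2,0) = exp(-r*dt) * [p*6.761305 + (1-p)*2.331015] = 4.394222; exercise = 4.379177; V(2,0) = max -> 4.394222
  V(2,1) = exp(-r*dt) * [p*2.331015 + (1-p)*0.000000] = 1.090868; exercise = 0.570000; V(2,1) = max -> 1.090868
  V(2,2) = exp(-r*dt) * [p*0.000000 + (1-p)*0.000000] = 0.000000; exercise = 0.000000; V(2,2) = max -> 0.000000
  V(1,0) = exp(-r*dt) * [p*4.394222 + (1-p)*1.090868] = 2.632053; exercise = 2.331015; V(1,0) = max -> 2.632053
  V(1,1) = exp(-r*dt) * [p*1.090868 + (1-p)*0.000000] = 0.510504; exercise = 0.000000; V(1,1) = max -> 0.510504
  V(0,0) = exp(-r*dt) * [p*2.632053 + (1-p)*0.510504] = 1.501139; exercise = 0.570000; V(0,0) = max -> 1.501139

Answer: Price = V(0,0) = 1.5011


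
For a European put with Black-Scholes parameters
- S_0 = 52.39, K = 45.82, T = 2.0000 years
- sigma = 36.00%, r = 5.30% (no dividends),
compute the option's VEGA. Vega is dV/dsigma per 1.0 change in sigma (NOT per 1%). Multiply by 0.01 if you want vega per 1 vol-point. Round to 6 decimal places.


Answer: Vega = 22.710940

Derivation:
d1 = 0.7259532519; d2 = 0.2168363694
phi(d1) = 0.3065290970; exp(-qT) = 1.0000000000; exp(-rT) = 0.8994246481
Vega = S * exp(-qT) * phi(d1) * sqrt(T) = 52.3900 * 1.0000000000 * 0.3065290970 * 1.4142135624 = 22.710940


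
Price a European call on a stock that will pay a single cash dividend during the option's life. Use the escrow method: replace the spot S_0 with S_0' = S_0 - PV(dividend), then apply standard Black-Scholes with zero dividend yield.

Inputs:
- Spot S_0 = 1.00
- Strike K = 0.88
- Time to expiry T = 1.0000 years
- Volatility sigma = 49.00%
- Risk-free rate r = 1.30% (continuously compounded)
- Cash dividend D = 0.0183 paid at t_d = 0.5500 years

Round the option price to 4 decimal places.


PV(D) = D * exp(-r * t_d) = 0.0183 * 0.99287550 = 0.01816962
S_0' = S_0 - PV(D) = 1.0000 - 0.01816962 = 0.98183038
d1 = (ln(S_0'/K) + (r + sigma^2/2)*T) / (sigma*sqrt(T)) = 0.49499317
d2 = d1 - sigma*sqrt(T) = 0.00499317
exp(-rT) = 0.98708414
N(d1) = 0.68969753; N(d2) = 0.50199198
C = S_0' * N(d1) - K * exp(-rT) * N(d2) = 0.98183038 * 0.68969753 - 0.8800 * 0.98708414 * 0.50199198 = 0.2411

Answer: Price = 0.2411


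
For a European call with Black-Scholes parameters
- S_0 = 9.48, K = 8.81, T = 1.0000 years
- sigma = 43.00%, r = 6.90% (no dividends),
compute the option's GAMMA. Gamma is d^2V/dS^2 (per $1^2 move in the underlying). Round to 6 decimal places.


d1 = 0.5459229682; d2 = 0.1159229682
phi(d1) = 0.3437108674; exp(-qT) = 1.0000000000; exp(-rT) = 0.9333266801
Gamma = exp(-qT) * phi(d1) / (S * sigma * sqrt(T)) = 1.0000000000 * 0.3437108674 / (9.4800 * 0.4300 * 1.0000000000) = 0.084317

Answer: Gamma = 0.084317


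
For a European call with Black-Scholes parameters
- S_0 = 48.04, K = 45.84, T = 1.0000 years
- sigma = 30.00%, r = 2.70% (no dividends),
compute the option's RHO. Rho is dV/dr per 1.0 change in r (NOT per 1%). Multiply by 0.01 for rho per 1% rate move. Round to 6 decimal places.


d1 = 0.3962564160; d2 = 0.0962564160
phi(d1) = 0.3688194291; exp(-qT) = 1.0000000000; exp(-rT) = 0.9733612415
N(d2) = 0.5383415374
Rho = K*T*exp(-rT)*N(d2) = 45.8400 * 1.0000 * 0.9733612415 * 0.5383415374 = 24.020196

Answer: Rho = 24.020196


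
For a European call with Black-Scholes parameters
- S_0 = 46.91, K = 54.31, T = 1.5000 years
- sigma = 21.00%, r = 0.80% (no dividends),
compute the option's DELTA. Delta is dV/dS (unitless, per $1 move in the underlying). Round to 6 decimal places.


d1 = -0.3942609253; d2 = -0.6514573483
phi(d1) = 0.3691104446; exp(-qT) = 1.0000000000; exp(-rT) = 0.9880717129
N(d1) = 0.3466942044
Delta = exp(-qT) * N(d1) = 1.0000000000 * 0.3466942044 = 0.346694

Answer: Delta = 0.346694


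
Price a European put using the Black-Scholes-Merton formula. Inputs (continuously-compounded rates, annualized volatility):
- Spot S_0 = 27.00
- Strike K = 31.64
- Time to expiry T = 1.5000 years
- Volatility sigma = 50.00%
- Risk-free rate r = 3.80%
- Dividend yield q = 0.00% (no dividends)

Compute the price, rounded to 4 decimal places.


Answer: Price = 8.3761

Derivation:
d1 = (ln(S/K) + (r - q + 0.5*sigma^2) * T) / (sigma * sqrt(T)) = 0.14029816
d2 = d1 - sigma * sqrt(T) = -0.47207428
exp(-rT) = 0.94459407; exp(-qT) = 1.00000000
P = K * exp(-rT) * N(-d2) - S_0 * exp(-qT) * N(-d1)
N(-d1) = 0.44421221; N(-d2) = 0.68156312
P = 31.6400 * 0.94459407 * 0.68156312 - 27.0000 * 1.00000000 * 0.44421221 = 8.3761


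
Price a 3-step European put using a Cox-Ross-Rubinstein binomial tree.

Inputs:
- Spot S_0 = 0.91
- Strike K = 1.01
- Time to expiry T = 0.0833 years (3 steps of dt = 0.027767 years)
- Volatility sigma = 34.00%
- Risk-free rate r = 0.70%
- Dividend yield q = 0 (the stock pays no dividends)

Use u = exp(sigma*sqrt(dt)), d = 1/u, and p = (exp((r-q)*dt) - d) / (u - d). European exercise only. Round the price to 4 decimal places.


dt = T/N = 0.027767
u = exp(sigma*sqrt(dt)) = 1.058291; d = 1/u = 0.944920
p = (exp((r-q)*dt) - d) / (u - d) = 0.487555
Discount per step: exp(-r*dt) = 0.999806
Stock lattice S(k, i) with i counting down-moves:
  k=0: S(0,0) = 0.9100
  k=1: S(1,0) = 0.9630; S(1,1) = 0.8599
  k=2: S(2,0) = 1.0192; S(2,1) = 0.9100; S(2,2) = 0.8125
  k=3: S(3,0) = 1.0786; S(3,1) = 0.9630; S(3,2) = 0.8599; S(3,3) = 0.7678
Terminal payoffs V(N, i) = max(K - S_T, 0):
  V(3,0) = 0.000000; V(3,1) = 0.046955; V(3,2) = 0.150123; V(3,3) = 0.242239
Backward induction: V(k, i) = exp(-r*dt) * [p * V(k+1, i) + (1-p) * V(k+1, i+1)].
  V(2,0) = exp(-r*dt) * [p*0.000000 + (1-p)*0.046955] = 0.024057
  V(2,1) = exp(-r*dt) * [p*0.046955 + (1-p)*0.150123] = 0.099804
  V(2,2) = exp(-r*dt) * [p*0.150123 + (1-p)*0.242239] = 0.197289
  V(1,0) = exp(-r*dt) * [p*0.024057 + (1-p)*0.099804] = 0.062861
  V(1,1) = exp(-r*dt) * [p*0.099804 + (1-p)*0.197289] = 0.149731
  V(0,0) = exp(-r*dt) * [p*0.062861 + (1-p)*0.149731] = 0.107356

Answer: Price = V(0,0) = 0.1074


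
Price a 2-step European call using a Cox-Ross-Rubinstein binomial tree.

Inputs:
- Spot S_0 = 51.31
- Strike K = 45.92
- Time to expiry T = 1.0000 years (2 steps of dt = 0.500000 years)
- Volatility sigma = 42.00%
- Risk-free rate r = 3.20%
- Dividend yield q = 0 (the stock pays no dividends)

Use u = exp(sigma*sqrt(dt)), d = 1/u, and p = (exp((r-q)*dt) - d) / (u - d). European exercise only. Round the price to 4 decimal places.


Answer: Price = V(0,0) = 11.9326

Derivation:
dt = T/N = 0.500000
u = exp(sigma*sqrt(dt)) = 1.345795; d = 1/u = 0.743055
p = (exp((r-q)*dt) - d) / (u - d) = 0.453054
Discount per step: exp(-r*dt) = 0.984127
Stock lattice S(k, i) with i counting down-moves:
  k=0: S(0,0) = 51.3100
  k=1: S(1,0) = 69.0527; S(1,1) = 38.1262
  k=2: S(2,0) = 92.9308; S(2,1) = 51.3100; S(2,2) = 28.3298
Terminal payoffs V(N, i) = max(S_T - K, 0):
  V(2,0) = 47.010821; V(2,1) = 5.390000; V(2,2) = 0.000000
Backward induction: V(k, i) = exp(-r*dt) * [p * V(k+1, i) + (1-p) * V(k+1, i+1)].
  V(1,0) = exp(-r*dt) * [p*47.010821 + (1-p)*5.390000] = 23.861610
  V(1,1) = exp(-r*dt) * [p*5.390000 + (1-p)*0.000000] = 2.403199
  V(0,0) = exp(-r*dt) * [p*23.861610 + (1-p)*2.403199] = 11.932555


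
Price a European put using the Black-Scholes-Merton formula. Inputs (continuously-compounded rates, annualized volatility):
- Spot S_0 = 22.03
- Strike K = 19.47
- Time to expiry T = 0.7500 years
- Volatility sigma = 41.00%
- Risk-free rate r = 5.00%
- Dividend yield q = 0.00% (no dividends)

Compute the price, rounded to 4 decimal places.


Answer: Price = 1.5219

Derivation:
d1 = (ln(S/K) + (r - q + 0.5*sigma^2) * T) / (sigma * sqrt(T)) = 0.63105185
d2 = d1 - sigma * sqrt(T) = 0.27598143
exp(-rT) = 0.96319442; exp(-qT) = 1.00000000
P = K * exp(-rT) * N(-d2) - S_0 * exp(-qT) * N(-d1)
N(-d1) = 0.26400331; N(-d2) = 0.39128116
P = 19.4700 * 0.96319442 * 0.39128116 - 22.0300 * 1.00000000 * 0.26400331 = 1.5219


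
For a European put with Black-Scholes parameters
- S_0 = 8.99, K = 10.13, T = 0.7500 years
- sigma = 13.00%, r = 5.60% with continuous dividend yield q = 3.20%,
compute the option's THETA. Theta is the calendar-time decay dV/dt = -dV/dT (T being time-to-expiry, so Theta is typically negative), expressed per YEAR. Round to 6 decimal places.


d1 = -0.8442723537; d2 = -0.9568556561
phi(d1) = 0.2793369732; exp(-qT) = 0.9762857098; exp(-rT) = 0.9588697806
Theta = -S*exp(-qT)*phi(d1)*sigma/(2*sqrt(T)) + r*K*exp(-rT)*N(-d2) - q*S*exp(-qT)*N(-d1)
N(-d1) = 0.8007413844; N(-d2) = 0.8306799421; sqrt(T) = 0.8660254038
Term 1 = -8.9900 * 0.9762857098 * 0.2793369732 * 0.1300 / (2 * 0.8660254038) = -0.1840126891
Term 2 = 0.0560 * 10.1300 * 0.9588697806 * 0.8306799421 = 0.4518464017
Term 3 = -0.0320 * 8.9900 * 0.9762857098 * 0.8007413844 = -0.2248945220
Theta = -0.1840126891 + (0.4518464017) + (-0.2248945220) = 0.042939

Answer: Theta = 0.042939


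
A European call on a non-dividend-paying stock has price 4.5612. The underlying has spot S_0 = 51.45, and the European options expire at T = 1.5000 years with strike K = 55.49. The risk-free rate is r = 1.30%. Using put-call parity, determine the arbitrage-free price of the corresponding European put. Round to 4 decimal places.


Answer: Put price = 7.5296

Derivation:
Put-call parity: C - P = S_0 * exp(-qT) - K * exp(-rT).
S_0 * exp(-qT) = 51.4500 * 1.00000000 = 51.45000000
K * exp(-rT) = 55.4900 * 0.98068890 = 54.41842679
P = C - S*exp(-qT) + K*exp(-rT)
P = 4.5612 - 51.45000000 + 54.41842679 = 7.5296


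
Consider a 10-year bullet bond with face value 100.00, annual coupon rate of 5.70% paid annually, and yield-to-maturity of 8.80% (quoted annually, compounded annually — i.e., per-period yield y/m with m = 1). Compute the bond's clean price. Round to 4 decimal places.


Coupon per period c = face * coupon_rate / m = 5.700000
Periods per year m = 1; per-period yield y/m = 0.088000
Number of cashflows N = 10
Cashflows (t years, CF_t, discount factor 1/(1+y/m)^(m*t), PV):
  t = 1.0000: CF_t = 5.700000, DF = 0.919118, PV = 5.238971
  t = 2.0000: CF_t = 5.700000, DF = 0.844777, PV = 4.815230
  t = 3.0000: CF_t = 5.700000, DF = 0.776450, PV = 4.425763
  t = 4.0000: CF_t = 5.700000, DF = 0.713649, PV = 4.067797
  t = 5.0000: CF_t = 5.700000, DF = 0.655927, PV = 3.738784
  t = 6.0000: CF_t = 5.700000, DF = 0.602874, PV = 3.436382
  t = 7.0000: CF_t = 5.700000, DF = 0.554112, PV = 3.158440
  t = 8.0000: CF_t = 5.700000, DF = 0.509294, PV = 2.902978
  t = 9.0000: CF_t = 5.700000, DF = 0.468101, PV = 2.668178
  t = 10.0000: CF_t = 105.700000, DF = 0.430240, PV = 45.476395
Price P = sum_t PV_t = 79.928918

Answer: Price = 79.9289


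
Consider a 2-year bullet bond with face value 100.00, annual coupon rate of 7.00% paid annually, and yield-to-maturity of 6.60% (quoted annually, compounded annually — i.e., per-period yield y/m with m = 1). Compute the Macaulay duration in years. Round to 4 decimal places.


Coupon per period c = face * coupon_rate / m = 7.000000
Periods per year m = 1; per-period yield y/m = 0.066000
Number of cashflows N = 2
Cashflows (t years, CF_t, discount factor 1/(1+y/m)^(m*t), PV):
  t = 1.0000: CF_t = 7.000000, DF = 0.938086, PV = 6.566604
  t = 2.0000: CF_t = 107.000000, DF = 0.880006, PV = 94.160633
Price P = sum_t PV_t = 100.727237
Macaulay numerator sum_t t * PV_t:
  t * PV_t at t = 1.0000: 6.566604
  t * PV_t at t = 2.0000: 188.321266
Macaulay duration D = (sum_t t * PV_t) / P = 194.887870 / 100.727237 = 1.934808

Answer: Macaulay duration = 1.9348 years


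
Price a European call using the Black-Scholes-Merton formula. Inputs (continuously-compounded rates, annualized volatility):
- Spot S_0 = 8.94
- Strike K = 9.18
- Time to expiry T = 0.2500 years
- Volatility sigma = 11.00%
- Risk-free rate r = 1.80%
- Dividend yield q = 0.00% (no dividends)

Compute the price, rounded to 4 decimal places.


Answer: Price = 0.1146

Derivation:
d1 = (ln(S/K) + (r - q + 0.5*sigma^2) * T) / (sigma * sqrt(T)) = -0.37234755
d2 = d1 - sigma * sqrt(T) = -0.42734755
exp(-rT) = 0.99551011; exp(-qT) = 1.00000000
C = S_0 * exp(-qT) * N(d1) - K * exp(-rT) * N(d2)
N(d1) = 0.35481705; N(d2) = 0.33456310
C = 8.9400 * 1.00000000 * 0.35481705 - 9.1800 * 0.99551011 * 0.33456310 = 0.1146


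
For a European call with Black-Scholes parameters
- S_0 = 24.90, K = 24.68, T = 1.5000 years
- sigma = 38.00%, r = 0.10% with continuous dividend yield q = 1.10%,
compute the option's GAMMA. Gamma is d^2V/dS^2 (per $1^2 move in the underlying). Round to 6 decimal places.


Answer: Gamma = 0.033056

Derivation:
d1 = 0.2195400399; d2 = -0.2458630112
phi(d1) = 0.3894431239; exp(-qT) = 0.9836353794; exp(-rT) = 0.9985011244
Gamma = exp(-qT) * phi(d1) / (S * sigma * sqrt(T)) = 0.9836353794 * 0.3894431239 / (24.9000 * 0.3800 * 1.2247448714) = 0.033056


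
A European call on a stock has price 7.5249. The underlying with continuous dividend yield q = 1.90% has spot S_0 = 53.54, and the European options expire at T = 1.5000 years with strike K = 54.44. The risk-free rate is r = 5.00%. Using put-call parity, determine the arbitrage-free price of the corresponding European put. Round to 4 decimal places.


Put-call parity: C - P = S_0 * exp(-qT) - K * exp(-rT).
S_0 * exp(-qT) = 53.5400 * 0.97190229 = 52.03564883
K * exp(-rT) = 54.4400 * 0.92774349 = 50.50635540
P = C - S*exp(-qT) + K*exp(-rT)
P = 7.5249 - 52.03564883 + 50.50635540 = 5.9956

Answer: Put price = 5.9956


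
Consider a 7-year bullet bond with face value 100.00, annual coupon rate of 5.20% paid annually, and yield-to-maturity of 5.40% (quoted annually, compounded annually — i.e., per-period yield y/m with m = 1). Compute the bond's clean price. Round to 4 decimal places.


Answer: Price = 98.8593

Derivation:
Coupon per period c = face * coupon_rate / m = 5.200000
Periods per year m = 1; per-period yield y/m = 0.054000
Number of cashflows N = 7
Cashflows (t years, CF_t, discount factor 1/(1+y/m)^(m*t), PV):
  t = 1.0000: CF_t = 5.200000, DF = 0.948767, PV = 4.933586
  t = 2.0000: CF_t = 5.200000, DF = 0.900158, PV = 4.680822
  t = 3.0000: CF_t = 5.200000, DF = 0.854040, PV = 4.441008
  t = 4.0000: CF_t = 5.200000, DF = 0.810285, PV = 4.213480
  t = 5.0000: CF_t = 5.200000, DF = 0.768771, PV = 3.997609
  t = 6.0000: CF_t = 5.200000, DF = 0.729384, PV = 3.792798
  t = 7.0000: CF_t = 105.200000, DF = 0.692015, PV = 72.800014
Price P = sum_t PV_t = 98.859316


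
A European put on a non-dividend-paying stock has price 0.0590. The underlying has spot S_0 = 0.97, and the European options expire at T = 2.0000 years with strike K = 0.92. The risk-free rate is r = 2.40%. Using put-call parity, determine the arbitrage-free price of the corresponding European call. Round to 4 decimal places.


Put-call parity: C - P = S_0 * exp(-qT) - K * exp(-rT).
S_0 * exp(-qT) = 0.9700 * 1.00000000 = 0.97000000
K * exp(-rT) = 0.9200 * 0.95313379 = 0.87688308
C = P + S*exp(-qT) - K*exp(-rT)
C = 0.0590 + 0.97000000 - 0.87688308 = 0.1521

Answer: Call price = 0.1521


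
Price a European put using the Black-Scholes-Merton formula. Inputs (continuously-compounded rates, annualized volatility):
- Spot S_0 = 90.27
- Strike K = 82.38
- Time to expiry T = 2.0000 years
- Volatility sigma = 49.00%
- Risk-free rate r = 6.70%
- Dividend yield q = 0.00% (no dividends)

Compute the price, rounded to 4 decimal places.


Answer: Price = 13.9879

Derivation:
d1 = (ln(S/K) + (r - q + 0.5*sigma^2) * T) / (sigma * sqrt(T)) = 0.67184162
d2 = d1 - sigma * sqrt(T) = -0.02112303
exp(-rT) = 0.87459006; exp(-qT) = 1.00000000
P = K * exp(-rT) * N(-d2) - S_0 * exp(-qT) * N(-d1)
N(-d1) = 0.25084226; N(-d2) = 0.50842624
P = 82.3800 * 0.87459006 * 0.50842624 - 90.2700 * 1.00000000 * 0.25084226 = 13.9879


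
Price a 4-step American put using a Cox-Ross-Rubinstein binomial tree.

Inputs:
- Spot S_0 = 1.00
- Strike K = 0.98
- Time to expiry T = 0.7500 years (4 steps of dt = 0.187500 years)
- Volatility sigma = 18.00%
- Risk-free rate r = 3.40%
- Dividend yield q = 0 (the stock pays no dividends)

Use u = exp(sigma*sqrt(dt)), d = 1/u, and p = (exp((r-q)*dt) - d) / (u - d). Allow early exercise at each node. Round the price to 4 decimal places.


Answer: Price = V(0,0) = 0.0420

Derivation:
dt = T/N = 0.187500
u = exp(sigma*sqrt(dt)) = 1.081060; d = 1/u = 0.925018
p = (exp((r-q)*dt) - d) / (u - d) = 0.521509
Discount per step: exp(-r*dt) = 0.993645
Stock lattice S(k, i) with i counting down-moves:
  k=0: S(0,0) = 1.0000
  k=1: S(1,0) = 1.0811; S(1,1) = 0.9250
  k=2: S(2,0) = 1.1687; S(2,1) = 1.0000; S(2,2) = 0.8557
  k=3: S(3,0) = 1.2634; S(3,1) = 1.0811; S(3,2) = 0.9250; S(3,3) = 0.7915
  k=4: S(4,0) = 1.3658; S(4,1) = 1.1687; S(4,2) = 1.0000; S(4,3) = 0.8557; S(4,4) = 0.7322
Terminal payoffs V(N, i) = max(K - S_T, 0):
  V(4,0) = 0.000000; V(4,1) = 0.000000; V(4,2) = 0.000000; V(4,3) = 0.124342; V(4,4) = 0.247849
Backward induction: V(k, i) = exp(-r*dt) * [p * V(k+1, i) + (1-p) * V(k+1, i+1)]; then take max(V_cont, immediate exercise) for American.
  V(3,0) = exp(-r*dt) * [p*0.000000 + (1-p)*0.000000] = 0.000000; exercise = 0.000000; V(3,0) = max -> 0.000000
  V(3,1) = exp(-r*dt) * [p*0.000000 + (1-p)*0.000000] = 0.000000; exercise = 0.000000; V(3,1) = max -> 0.000000
  V(3,2) = exp(-r*dt) * [p*0.000000 + (1-p)*0.124342] = 0.059118; exercise = 0.054982; V(3,2) = max -> 0.059118
  V(3,3) = exp(-r*dt) * [p*0.124342 + (1-p)*0.247849] = 0.182274; exercise = 0.188501; V(3,3) = max -> 0.188501
  V(2,0) = exp(-r*dt) * [p*0.000000 + (1-p)*0.000000] = 0.000000; exercise = 0.000000; V(2,0) = max -> 0.000000
  V(2,1) = exp(-r*dt) * [p*0.000000 + (1-p)*0.059118] = 0.028108; exercise = 0.000000; V(2,1) = max -> 0.028108
  V(2,2) = exp(-r*dt) * [p*0.059118 + (1-p)*0.188501] = 0.120258; exercise = 0.124342; V(2,2) = max -> 0.124342
  V(1,0) = exp(-r*dt) * [p*0.000000 + (1-p)*0.028108] = 0.013364; exercise = 0.000000; V(1,0) = max -> 0.013364
  V(1,1) = exp(-r*dt) * [p*0.028108 + (1-p)*0.124342] = 0.073684; exercise = 0.054982; V(1,1) = max -> 0.073684
  V(0,0) = exp(-r*dt) * [p*0.013364 + (1-p)*0.073684] = 0.041958; exercise = 0.000000; V(0,0) = max -> 0.041958


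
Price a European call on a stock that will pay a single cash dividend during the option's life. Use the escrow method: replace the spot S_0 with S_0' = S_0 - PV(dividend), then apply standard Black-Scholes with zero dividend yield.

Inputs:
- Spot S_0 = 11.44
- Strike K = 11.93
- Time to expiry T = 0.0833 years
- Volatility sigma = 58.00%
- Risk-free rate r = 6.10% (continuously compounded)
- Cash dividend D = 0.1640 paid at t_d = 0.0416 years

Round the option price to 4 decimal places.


Answer: Price = 0.5112

Derivation:
PV(D) = D * exp(-r * t_d) = 0.1640 * 0.99746562 = 0.16358436
S_0' = S_0 - PV(D) = 11.4400 - 0.16358436 = 11.27641564
d1 = (ln(S_0'/K) + (r + sigma^2/2)*T) / (sigma*sqrt(T)) = -0.22252610
d2 = d1 - sigma*sqrt(T) = -0.38992418
exp(-rT) = 0.99493159
N(d1) = 0.41195218; N(d2) = 0.34829631
C = S_0' * N(d1) - K * exp(-rT) * N(d2) = 11.27641564 * 0.41195218 - 11.9300 * 0.99493159 * 0.34829631 = 0.5112


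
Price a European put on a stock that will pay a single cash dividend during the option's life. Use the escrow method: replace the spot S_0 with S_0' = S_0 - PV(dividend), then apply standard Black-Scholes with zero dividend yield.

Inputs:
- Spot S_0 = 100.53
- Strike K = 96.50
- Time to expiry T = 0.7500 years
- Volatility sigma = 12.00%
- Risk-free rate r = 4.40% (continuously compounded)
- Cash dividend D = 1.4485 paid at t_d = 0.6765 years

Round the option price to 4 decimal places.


PV(D) = D * exp(-r * t_d) = 1.4485 * 0.97067264 = 1.40601933
S_0' = S_0 - PV(D) = 100.5300 - 1.40601933 = 99.12398067
d1 = (ln(S_0'/K) + (r + sigma^2/2)*T) / (sigma*sqrt(T)) = 0.62766046
d2 = d1 - sigma*sqrt(T) = 0.52373741
exp(-rT) = 0.96753856
N(-d1) = 0.26511320; N(-d2) = 0.30023060
P = K * exp(-rT) * N(-d2) - S_0' * N(-d1) = 96.5000 * 0.96753856 * 0.30023060 - 99.12398067 * 0.26511320 = 1.7527

Answer: Price = 1.7527


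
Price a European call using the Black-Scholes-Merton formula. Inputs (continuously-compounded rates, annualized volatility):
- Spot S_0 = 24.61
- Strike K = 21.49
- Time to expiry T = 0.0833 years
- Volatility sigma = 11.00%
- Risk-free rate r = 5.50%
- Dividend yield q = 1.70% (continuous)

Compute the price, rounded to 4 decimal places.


Answer: Price = 3.1834

Derivation:
d1 = (ln(S/K) + (r - q + 0.5*sigma^2) * T) / (sigma * sqrt(T)) = 4.38562741
d2 = d1 - sigma * sqrt(T) = 4.35387949
exp(-rT) = 0.99542898; exp(-qT) = 0.99858490
C = S_0 * exp(-qT) * N(d1) - K * exp(-rT) * N(d2)
N(d1) = 0.99999422; N(d2) = 0.99999331
C = 24.6100 * 0.99858490 * 0.99999422 - 21.4900 * 0.99542898 * 0.99999331 = 3.1834


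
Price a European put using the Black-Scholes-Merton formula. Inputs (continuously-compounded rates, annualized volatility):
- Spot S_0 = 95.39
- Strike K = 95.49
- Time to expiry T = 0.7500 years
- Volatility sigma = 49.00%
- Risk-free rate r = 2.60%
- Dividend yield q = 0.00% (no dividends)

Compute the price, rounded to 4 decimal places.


d1 = (ln(S/K) + (r - q + 0.5*sigma^2) * T) / (sigma * sqrt(T)) = 0.25565947
d2 = d1 - sigma * sqrt(T) = -0.16869298
exp(-rT) = 0.98068890; exp(-qT) = 1.00000000
P = K * exp(-rT) * N(-d2) - S_0 * exp(-qT) * N(-d1)
N(-d1) = 0.39910690; N(-d2) = 0.56698093
P = 95.4900 * 0.98068890 * 0.56698093 - 95.3900 * 1.00000000 * 0.39910690 = 15.0247

Answer: Price = 15.0247


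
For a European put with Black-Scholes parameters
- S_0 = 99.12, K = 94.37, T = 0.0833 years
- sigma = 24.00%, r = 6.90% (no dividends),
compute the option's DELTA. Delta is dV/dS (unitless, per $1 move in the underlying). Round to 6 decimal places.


d1 = 0.8265664815; d2 = 0.7572983070
phi(d1) = 0.2834995885; exp(-qT) = 1.0000000000; exp(-rT) = 0.9942687864
N(-d1) = 0.2042414110
Delta = -exp(-qT) * N(-d1) = -1.0000000000 * 0.2042414110 = -0.204241

Answer: Delta = -0.204241


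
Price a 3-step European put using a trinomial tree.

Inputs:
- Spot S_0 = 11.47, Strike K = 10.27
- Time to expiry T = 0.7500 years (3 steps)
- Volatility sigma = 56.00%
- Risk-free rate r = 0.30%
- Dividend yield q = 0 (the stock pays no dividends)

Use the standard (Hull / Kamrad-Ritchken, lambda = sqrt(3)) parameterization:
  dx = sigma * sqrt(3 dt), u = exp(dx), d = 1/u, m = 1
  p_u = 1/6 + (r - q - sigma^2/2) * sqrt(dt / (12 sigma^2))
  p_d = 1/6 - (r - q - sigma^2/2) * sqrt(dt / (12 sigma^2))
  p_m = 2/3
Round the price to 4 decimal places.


dt = T/N = 0.250000; dx = sigma*sqrt(3*dt) = 0.484974
u = exp(dx) = 1.624133; d = 1/u = 0.615713
p_u = 0.127025, p_m = 0.666667, p_d = 0.206308
Discount per step: exp(-r*dt) = 0.999250
Stock lattice S(k, j) with j the centered position index:
  k=0: S(0,+0) = 11.4700
  k=1: S(1,-1) = 7.0622; S(1,+0) = 11.4700; S(1,+1) = 18.6288
  k=2: S(2,-2) = 4.3483; S(2,-1) = 7.0622; S(2,+0) = 11.4700; S(2,+1) = 18.6288; S(2,+2) = 30.2557
  k=3: S(3,-3) = 2.6773; S(3,-2) = 4.3483; S(3,-1) = 7.0622; S(3,+0) = 11.4700; S(3,+1) = 18.6288; S(3,+2) = 30.2557; S(3,+3) = 49.1392
Terminal payoffs V(N, j) = max(K - S_T, 0):
  V(3,-3) = 7.592691; V(3,-2) = 5.921693; V(3,-1) = 3.207771; V(3,+0) = 0.000000; V(3,+1) = 0.000000; V(3,+2) = 0.000000; V(3,+3) = 0.000000
Backward induction: V(k, j) = exp(-r*dt) * [p_u * V(k+1, j+1) + p_m * V(k+1, j) + p_d * V(k+1, j-1)]
  V(2,-2) = exp(-r*dt) * [p_u*3.207771 + p_m*5.921693 + p_d*7.592691] = 5.917257
  V(2,-1) = exp(-r*dt) * [p_u*0.000000 + p_m*3.207771 + p_d*5.921693] = 3.357687
  V(2,+0) = exp(-r*dt) * [p_u*0.000000 + p_m*0.000000 + p_d*3.207771] = 0.661293
  V(2,+1) = exp(-r*dt) * [p_u*0.000000 + p_m*0.000000 + p_d*0.000000] = 0.000000
  V(2,+2) = exp(-r*dt) * [p_u*0.000000 + p_m*0.000000 + p_d*0.000000] = 0.000000
  V(1,-1) = exp(-r*dt) * [p_u*0.661293 + p_m*3.357687 + p_d*5.917257] = 3.540580
  V(1,+0) = exp(-r*dt) * [p_u*0.000000 + p_m*0.661293 + p_d*3.357687] = 1.132729
  V(1,+1) = exp(-r*dt) * [p_u*0.000000 + p_m*0.000000 + p_d*0.661293] = 0.136328
  V(0,+0) = exp(-r*dt) * [p_u*0.136328 + p_m*1.132729 + p_d*3.540580] = 1.501793

Answer: Price = V(0,0) = 1.5018


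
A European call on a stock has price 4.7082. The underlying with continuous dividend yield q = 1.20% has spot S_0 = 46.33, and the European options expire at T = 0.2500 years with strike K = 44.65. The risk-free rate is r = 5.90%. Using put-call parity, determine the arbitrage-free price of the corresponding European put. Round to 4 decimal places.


Put-call parity: C - P = S_0 * exp(-qT) - K * exp(-rT).
S_0 * exp(-qT) = 46.3300 * 0.99700450 = 46.19121828
K * exp(-rT) = 44.6500 * 0.98535825 = 43.99624579
P = C - S*exp(-qT) + K*exp(-rT)
P = 4.7082 - 46.19121828 + 43.99624579 = 2.5132

Answer: Put price = 2.5132


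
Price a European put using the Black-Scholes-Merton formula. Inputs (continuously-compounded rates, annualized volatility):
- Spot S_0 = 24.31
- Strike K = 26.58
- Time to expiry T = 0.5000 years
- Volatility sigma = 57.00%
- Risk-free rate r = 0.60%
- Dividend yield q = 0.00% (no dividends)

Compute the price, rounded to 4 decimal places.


Answer: Price = 5.2440

Derivation:
d1 = (ln(S/K) + (r - q + 0.5*sigma^2) * T) / (sigma * sqrt(T)) = -0.01252017
d2 = d1 - sigma * sqrt(T) = -0.41557103
exp(-rT) = 0.99700450; exp(-qT) = 1.00000000
P = K * exp(-rT) * N(-d2) - S_0 * exp(-qT) * N(-d1)
N(-d1) = 0.50499469; N(-d2) = 0.66113804
P = 26.5800 * 0.99700450 * 0.66113804 - 24.3100 * 1.00000000 * 0.50499469 = 5.2440


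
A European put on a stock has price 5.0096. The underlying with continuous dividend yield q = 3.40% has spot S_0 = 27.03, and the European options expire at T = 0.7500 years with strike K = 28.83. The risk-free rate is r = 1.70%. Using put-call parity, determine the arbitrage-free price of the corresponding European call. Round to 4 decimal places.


Answer: Call price = 2.8943

Derivation:
Put-call parity: C - P = S_0 * exp(-qT) - K * exp(-rT).
S_0 * exp(-qT) = 27.0300 * 0.97482238 = 26.34944890
K * exp(-rT) = 28.8300 * 0.98733094 = 28.46475091
C = P + S*exp(-qT) - K*exp(-rT)
C = 5.0096 + 26.34944890 - 28.46475091 = 2.8943


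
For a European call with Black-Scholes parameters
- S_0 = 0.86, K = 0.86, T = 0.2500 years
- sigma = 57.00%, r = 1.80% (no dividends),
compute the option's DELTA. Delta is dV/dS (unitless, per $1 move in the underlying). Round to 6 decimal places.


Answer: Delta = 0.562886

Derivation:
d1 = 0.1582894737; d2 = -0.1267105263
phi(d1) = 0.3939755955; exp(-qT) = 1.0000000000; exp(-rT) = 0.9955101098
N(d1) = 0.5628856488
Delta = exp(-qT) * N(d1) = 1.0000000000 * 0.5628856488 = 0.562886


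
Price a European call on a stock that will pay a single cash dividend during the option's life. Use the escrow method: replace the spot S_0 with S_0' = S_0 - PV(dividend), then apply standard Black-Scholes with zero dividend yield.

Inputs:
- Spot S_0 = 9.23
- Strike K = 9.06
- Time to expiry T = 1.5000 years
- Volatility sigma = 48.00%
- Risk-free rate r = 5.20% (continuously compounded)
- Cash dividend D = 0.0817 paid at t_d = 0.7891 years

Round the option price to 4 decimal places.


PV(D) = D * exp(-r * t_d) = 0.0817 * 0.95979726 = 0.07841544
S_0' = S_0 - PV(D) = 9.2300 - 0.07841544 = 9.15158456
d1 = (ln(S_0'/K) + (r + sigma^2/2)*T) / (sigma*sqrt(T)) = 0.44372833
d2 = d1 - sigma*sqrt(T) = -0.14414920
exp(-rT) = 0.92496443
N(d1) = 0.67138050; N(d2) = 0.44269133
C = S_0' * N(d1) - K * exp(-rT) * N(d2) = 9.15158456 * 0.67138050 - 9.0600 * 0.92496443 * 0.44269133 = 2.4344

Answer: Price = 2.4344


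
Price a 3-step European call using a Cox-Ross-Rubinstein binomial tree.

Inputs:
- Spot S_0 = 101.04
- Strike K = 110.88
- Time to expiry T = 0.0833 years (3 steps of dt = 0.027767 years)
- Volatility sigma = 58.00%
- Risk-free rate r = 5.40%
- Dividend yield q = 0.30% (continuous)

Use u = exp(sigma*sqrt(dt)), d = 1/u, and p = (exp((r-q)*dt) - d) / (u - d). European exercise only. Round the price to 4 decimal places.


dt = T/N = 0.027767
u = exp(sigma*sqrt(dt)) = 1.101472; d = 1/u = 0.907876
p = (exp((r-q)*dt) - d) / (u - d) = 0.483177
Discount per step: exp(-r*dt) = 0.998502
Stock lattice S(k, i) with i counting down-moves:
  k=0: S(0,0) = 101.0400
  k=1: S(1,0) = 111.2927; S(1,1) = 91.7318
  k=2: S(2,0) = 122.5858; S(2,1) = 101.0400; S(2,2) = 83.2811
  k=3: S(3,0) = 135.0248; S(3,1) = 111.2927; S(3,2) = 91.7318; S(3,3) = 75.6089
Terminal payoffs V(N, i) = max(S_T - K, 0):
  V(3,0) = 24.144801; V(3,1) = 0.412716; V(3,2) = 0.000000; V(3,3) = 0.000000
Backward induction: V(k, i) = exp(-r*dt) * [p * V(k+1, i) + (1-p) * V(k+1, i+1)].
  V(2,0) = exp(-r*dt) * [p*24.144801 + (1-p)*0.412716] = 11.861712
  V(2,1) = exp(-r*dt) * [p*0.412716 + (1-p)*0.000000] = 0.199116
  V(2,2) = exp(-r*dt) * [p*0.000000 + (1-p)*0.000000] = 0.000000
  V(1,0) = exp(-r*dt) * [p*11.861712 + (1-p)*0.199116] = 5.825471
  V(1,1) = exp(-r*dt) * [p*0.199116 + (1-p)*0.000000] = 0.096064
  V(0,0) = exp(-r*dt) * [p*5.825471 + (1-p)*0.096064] = 2.860089

Answer: Price = V(0,0) = 2.8601


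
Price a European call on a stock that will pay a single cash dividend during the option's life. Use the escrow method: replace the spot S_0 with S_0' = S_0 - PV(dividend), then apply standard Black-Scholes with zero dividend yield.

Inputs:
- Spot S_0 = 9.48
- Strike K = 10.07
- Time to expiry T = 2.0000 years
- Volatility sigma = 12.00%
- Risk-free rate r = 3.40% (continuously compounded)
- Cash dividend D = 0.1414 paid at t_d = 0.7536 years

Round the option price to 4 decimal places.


Answer: Price = 0.6016

Derivation:
PV(D) = D * exp(-r * t_d) = 0.1414 * 0.97470307 = 0.13782301
S_0' = S_0 - PV(D) = 9.4800 - 0.13782301 = 9.34217699
d1 = (ln(S_0'/K) + (r + sigma^2/2)*T) / (sigma*sqrt(T)) = 0.04347882
d2 = d1 - sigma*sqrt(T) = -0.12622681
exp(-rT) = 0.93426047
N(d1) = 0.51734008; N(d2) = 0.44977620
C = S_0' * N(d1) - K * exp(-rT) * N(d2) = 9.34217699 * 0.51734008 - 10.0700 * 0.93426047 * 0.44977620 = 0.6016


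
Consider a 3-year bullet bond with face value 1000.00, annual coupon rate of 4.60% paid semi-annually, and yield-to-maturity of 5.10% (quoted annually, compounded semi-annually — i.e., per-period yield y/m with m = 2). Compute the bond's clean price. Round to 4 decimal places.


Answer: Price = 986.2527

Derivation:
Coupon per period c = face * coupon_rate / m = 23.000000
Periods per year m = 2; per-period yield y/m = 0.025500
Number of cashflows N = 6
Cashflows (t years, CF_t, discount factor 1/(1+y/m)^(m*t), PV):
  t = 0.5000: CF_t = 23.000000, DF = 0.975134, PV = 22.428084
  t = 1.0000: CF_t = 23.000000, DF = 0.950886, PV = 21.870389
  t = 1.5000: CF_t = 23.000000, DF = 0.927242, PV = 21.326562
  t = 2.0000: CF_t = 23.000000, DF = 0.904185, PV = 20.796257
  t = 2.5000: CF_t = 23.000000, DF = 0.881702, PV = 20.279139
  t = 3.0000: CF_t = 1023.000000, DF = 0.859777, PV = 879.552253
Price P = sum_t PV_t = 986.252684


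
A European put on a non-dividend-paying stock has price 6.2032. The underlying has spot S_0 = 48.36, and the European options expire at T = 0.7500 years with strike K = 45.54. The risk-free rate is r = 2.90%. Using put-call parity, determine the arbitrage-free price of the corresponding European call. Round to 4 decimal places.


Put-call parity: C - P = S_0 * exp(-qT) - K * exp(-rT).
S_0 * exp(-qT) = 48.3600 * 1.00000000 = 48.36000000
K * exp(-rT) = 45.5400 * 0.97848483 = 44.56019896
C = P + S*exp(-qT) - K*exp(-rT)
C = 6.2032 + 48.36000000 - 44.56019896 = 10.0030

Answer: Call price = 10.0030


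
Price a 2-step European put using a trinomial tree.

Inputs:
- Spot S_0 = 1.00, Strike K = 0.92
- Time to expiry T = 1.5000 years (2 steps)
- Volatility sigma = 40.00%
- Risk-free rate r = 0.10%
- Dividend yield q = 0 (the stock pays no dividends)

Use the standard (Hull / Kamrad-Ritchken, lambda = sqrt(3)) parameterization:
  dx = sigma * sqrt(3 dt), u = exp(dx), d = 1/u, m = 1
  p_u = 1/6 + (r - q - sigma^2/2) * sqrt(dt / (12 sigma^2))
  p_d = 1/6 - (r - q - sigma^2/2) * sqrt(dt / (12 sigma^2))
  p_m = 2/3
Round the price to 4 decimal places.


dt = T/N = 0.750000; dx = sigma*sqrt(3*dt) = 0.600000
u = exp(dx) = 1.822119; d = 1/u = 0.548812
p_u = 0.117292, p_m = 0.666667, p_d = 0.216042
Discount per step: exp(-r*dt) = 0.999250
Stock lattice S(k, j) with j the centered position index:
  k=0: S(0,+0) = 1.0000
  k=1: S(1,-1) = 0.5488; S(1,+0) = 1.0000; S(1,+1) = 1.8221
  k=2: S(2,-2) = 0.3012; S(2,-1) = 0.5488; S(2,+0) = 1.0000; S(2,+1) = 1.8221; S(2,+2) = 3.3201
Terminal payoffs V(N, j) = max(K - S_T, 0):
  V(2,-2) = 0.618806; V(2,-1) = 0.371188; V(2,+0) = 0.000000; V(2,+1) = 0.000000; V(2,+2) = 0.000000
Backward induction: V(k, j) = exp(-r*dt) * [p_u * V(k+1, j+1) + p_m * V(k+1, j) + p_d * V(k+1, j-1)]
  V(1,-1) = exp(-r*dt) * [p_u*0.000000 + p_m*0.371188 + p_d*0.618806] = 0.380861
  V(1,+0) = exp(-r*dt) * [p_u*0.000000 + p_m*0.000000 + p_d*0.371188] = 0.080132
  V(1,+1) = exp(-r*dt) * [p_u*0.000000 + p_m*0.000000 + p_d*0.000000] = 0.000000
  V(0,+0) = exp(-r*dt) * [p_u*0.000000 + p_m*0.080132 + p_d*0.380861] = 0.135601

Answer: Price = V(0,0) = 0.1356
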